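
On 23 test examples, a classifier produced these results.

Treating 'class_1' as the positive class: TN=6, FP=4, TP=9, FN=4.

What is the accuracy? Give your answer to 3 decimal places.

Accuracy = (TP+TN)/N = (9+6)/23 = 0.652

0.652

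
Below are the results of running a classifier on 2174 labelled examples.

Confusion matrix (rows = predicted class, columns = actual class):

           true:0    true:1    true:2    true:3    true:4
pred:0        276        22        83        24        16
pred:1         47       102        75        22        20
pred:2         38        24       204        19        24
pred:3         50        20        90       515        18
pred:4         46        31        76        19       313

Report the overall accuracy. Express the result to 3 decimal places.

0.649

Accuracy = trace / total = (276+102+204+515+313=1410) / 2174 = 1410/2174 = 0.649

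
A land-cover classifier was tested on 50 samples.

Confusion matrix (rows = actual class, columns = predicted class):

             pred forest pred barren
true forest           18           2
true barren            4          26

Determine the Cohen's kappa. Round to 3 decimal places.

Observed agreement pₒ = trace/N = 44/50 = 0.8800
Expected agreement pₑ = Σ (rowᵢ·colᵢ)/N² = (20·22 + 30·28)/50² = 0.5120
κ = (pₒ − pₑ)/(1 − pₑ) = (0.8800 − 0.5120)/(1 − 0.5120) = 0.754

0.754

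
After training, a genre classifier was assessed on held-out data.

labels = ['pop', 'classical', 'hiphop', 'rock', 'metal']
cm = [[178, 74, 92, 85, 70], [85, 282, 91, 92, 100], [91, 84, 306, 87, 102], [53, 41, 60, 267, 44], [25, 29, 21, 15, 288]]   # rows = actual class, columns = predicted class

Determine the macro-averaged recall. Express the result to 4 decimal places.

Per-class recall (TP/(TP+FN)):
  pop: TP=178, FN=74+92+85+70=321 → 178/499 = 0.35671
  classical: TP=282, FN=85+91+92+100=368 → 282/650 = 0.43385
  hiphop: TP=306, FN=91+84+87+102=364 → 306/670 = 0.45672
  rock: TP=267, FN=53+41+60+44=198 → 267/465 = 0.57419
  metal: TP=288, FN=25+29+21+15=90 → 288/378 = 0.76190
Macro-recall = mean = (0.35671 + 0.43385 + 0.45672 + 0.57419 + 0.76190) / 5 = 0.5167

0.5167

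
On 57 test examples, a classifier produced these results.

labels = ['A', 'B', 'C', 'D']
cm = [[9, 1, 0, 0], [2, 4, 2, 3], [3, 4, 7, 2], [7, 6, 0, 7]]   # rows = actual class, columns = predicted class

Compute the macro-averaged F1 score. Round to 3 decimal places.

0.471

Per-class F1 score (2·TP/(2·TP+FP+FN)):
  A: TP=9, FP=2+3+7=12, FN=1+0+0=1 → 18/31 = 0.5806
  B: TP=4, FP=1+4+6=11, FN=2+2+3=7 → 8/26 = 0.3077
  C: TP=7, FP=0+2+0=2, FN=3+4+2=9 → 14/25 = 0.5600
  D: TP=7, FP=0+3+2=5, FN=7+6+0=13 → 14/32 = 0.4375
Macro-F1 score = mean = (0.5806 + 0.3077 + 0.5600 + 0.4375) / 4 = 0.471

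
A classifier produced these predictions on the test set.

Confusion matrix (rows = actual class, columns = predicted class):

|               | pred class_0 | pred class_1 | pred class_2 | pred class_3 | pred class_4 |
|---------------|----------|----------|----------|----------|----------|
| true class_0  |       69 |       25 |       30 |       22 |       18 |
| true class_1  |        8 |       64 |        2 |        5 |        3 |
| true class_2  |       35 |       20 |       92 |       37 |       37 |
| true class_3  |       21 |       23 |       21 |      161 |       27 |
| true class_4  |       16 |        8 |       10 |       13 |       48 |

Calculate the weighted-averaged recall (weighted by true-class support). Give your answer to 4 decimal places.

0.5325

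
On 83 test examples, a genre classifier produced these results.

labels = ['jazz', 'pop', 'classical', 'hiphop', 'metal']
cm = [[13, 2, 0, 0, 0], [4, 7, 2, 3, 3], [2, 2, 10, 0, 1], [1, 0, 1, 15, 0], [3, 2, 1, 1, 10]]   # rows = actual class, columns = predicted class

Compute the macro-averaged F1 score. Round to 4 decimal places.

0.6580

Per-class F1 score (2·TP/(2·TP+FP+FN)):
  jazz: TP=13, FP=4+2+1+3=10, FN=2+0+0+0=2 → 26/38 = 0.68421
  pop: TP=7, FP=2+2+0+2=6, FN=4+2+3+3=12 → 14/32 = 0.43750
  classical: TP=10, FP=0+2+1+1=4, FN=2+2+0+1=5 → 20/29 = 0.68966
  hiphop: TP=15, FP=0+3+0+1=4, FN=1+0+1+0=2 → 30/36 = 0.83333
  metal: TP=10, FP=0+3+1+0=4, FN=3+2+1+1=7 → 20/31 = 0.64516
Macro-F1 score = mean = (0.68421 + 0.43750 + 0.68966 + 0.83333 + 0.64516) / 5 = 0.6580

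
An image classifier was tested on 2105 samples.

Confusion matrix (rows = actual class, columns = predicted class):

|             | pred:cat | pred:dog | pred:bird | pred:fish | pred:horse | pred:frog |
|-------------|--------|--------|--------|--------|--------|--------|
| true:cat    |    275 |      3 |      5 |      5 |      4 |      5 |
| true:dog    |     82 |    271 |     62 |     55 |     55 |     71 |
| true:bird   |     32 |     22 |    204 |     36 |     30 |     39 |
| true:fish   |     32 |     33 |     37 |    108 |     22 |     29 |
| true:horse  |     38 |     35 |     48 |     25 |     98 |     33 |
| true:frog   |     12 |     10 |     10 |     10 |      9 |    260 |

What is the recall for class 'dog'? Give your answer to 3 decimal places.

0.455

Take TP from the diagonal, FP from the rest of the 'dog' prediction marginal, FN from the rest of the 'dog' actual marginal.
recall = TP/(TP+FN).
dog: TP=271, FN=82+62+55+55+71=325 → 271/596 = 0.4547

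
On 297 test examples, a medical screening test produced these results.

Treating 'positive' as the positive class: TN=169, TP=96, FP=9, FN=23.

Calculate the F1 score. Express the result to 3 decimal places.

Precision = TP/(TP+FP) = 96/105 = 0.9143
Recall = TP/(TP+FN) = 96/119 = 0.8067
F1 = 2·TP/(2·TP+FP+FN) = 192/224 = 0.857

0.857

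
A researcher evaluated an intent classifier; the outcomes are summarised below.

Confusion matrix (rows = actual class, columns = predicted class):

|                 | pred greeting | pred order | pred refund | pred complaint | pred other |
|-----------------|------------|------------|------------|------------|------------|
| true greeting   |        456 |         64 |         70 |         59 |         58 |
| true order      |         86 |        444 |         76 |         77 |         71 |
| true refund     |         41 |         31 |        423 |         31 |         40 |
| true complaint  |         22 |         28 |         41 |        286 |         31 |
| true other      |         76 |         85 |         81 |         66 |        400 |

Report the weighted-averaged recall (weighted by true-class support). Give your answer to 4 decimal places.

0.6392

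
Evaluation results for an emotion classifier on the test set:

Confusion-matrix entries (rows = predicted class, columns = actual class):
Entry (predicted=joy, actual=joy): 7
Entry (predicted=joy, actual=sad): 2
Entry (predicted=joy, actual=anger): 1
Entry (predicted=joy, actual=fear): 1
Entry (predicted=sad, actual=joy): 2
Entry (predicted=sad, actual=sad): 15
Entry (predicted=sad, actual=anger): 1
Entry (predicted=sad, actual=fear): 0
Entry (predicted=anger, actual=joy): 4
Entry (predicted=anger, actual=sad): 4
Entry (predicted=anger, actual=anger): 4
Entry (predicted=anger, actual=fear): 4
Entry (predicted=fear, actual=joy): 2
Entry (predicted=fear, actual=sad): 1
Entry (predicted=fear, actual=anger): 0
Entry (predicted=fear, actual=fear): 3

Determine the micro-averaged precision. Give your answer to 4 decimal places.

0.5686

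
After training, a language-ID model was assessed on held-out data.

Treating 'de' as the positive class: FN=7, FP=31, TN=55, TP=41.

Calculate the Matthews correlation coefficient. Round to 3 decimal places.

MCC = (TP·TN − FP·FN) / √((TP+FP)(TP+FN)(TN+FP)(TN+FN))
Numerator = 41·55 − 31·7 = 2038
Denominator = √(72·48·86·62) = √18427392 = 4292.7138
MCC = 2038 / 4292.7138 = 0.475

0.475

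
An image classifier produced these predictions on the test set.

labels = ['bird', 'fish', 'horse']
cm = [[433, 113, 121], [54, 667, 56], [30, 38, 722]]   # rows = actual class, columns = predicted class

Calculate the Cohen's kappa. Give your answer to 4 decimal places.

Observed agreement pₒ = trace/N = 1822/2234 = 0.81558
Expected agreement pₑ = Σ (rowᵢ·colᵢ)/N² = (667·517 + 777·818 + 790·899)/2234² = 0.33875
κ = (pₒ − pₑ)/(1 − pₑ) = (0.81558 − 0.33875)/(1 − 0.33875) = 0.7211

0.7211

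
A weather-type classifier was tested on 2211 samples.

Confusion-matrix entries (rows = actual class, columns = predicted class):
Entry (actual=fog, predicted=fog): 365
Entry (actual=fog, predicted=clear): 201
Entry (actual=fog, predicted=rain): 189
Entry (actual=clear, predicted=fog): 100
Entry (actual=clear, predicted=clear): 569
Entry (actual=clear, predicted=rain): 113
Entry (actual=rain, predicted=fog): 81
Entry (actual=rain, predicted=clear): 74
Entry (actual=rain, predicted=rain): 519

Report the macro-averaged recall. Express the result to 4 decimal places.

0.6604

Per-class recall (TP/(TP+FN)):
  fog: TP=365, FN=201+189=390 → 365/755 = 0.48344
  clear: TP=569, FN=100+113=213 → 569/782 = 0.72762
  rain: TP=519, FN=81+74=155 → 519/674 = 0.77003
Macro-recall = mean = (0.48344 + 0.72762 + 0.77003) / 3 = 0.6604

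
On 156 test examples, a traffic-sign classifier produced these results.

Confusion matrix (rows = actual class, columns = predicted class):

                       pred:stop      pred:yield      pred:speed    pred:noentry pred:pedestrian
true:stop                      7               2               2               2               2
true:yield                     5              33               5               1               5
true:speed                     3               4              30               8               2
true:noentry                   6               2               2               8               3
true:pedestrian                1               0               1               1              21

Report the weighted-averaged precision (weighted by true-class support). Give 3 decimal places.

0.661

Per-class precision (TP/(TP+FP)):
  stop: TP=7, FP=5+3+6+1=15 → 7/22 = 0.3182
  yield: TP=33, FP=2+4+2+0=8 → 33/41 = 0.8049
  speed: TP=30, FP=2+5+2+1=10 → 30/40 = 0.7500
  noentry: TP=8, FP=2+1+8+1=12 → 8/20 = 0.4000
  pedestrian: TP=21, FP=2+5+2+3=12 → 21/33 = 0.6364
Weighted-precision = Σ (supportᵢ/N)·precisionᵢ with N=156: (15/156)·0.3182 + (49/156)·0.8049 + (47/156)·0.7500 + (21/156)·0.4000 + (24/156)·0.6364 = 0.661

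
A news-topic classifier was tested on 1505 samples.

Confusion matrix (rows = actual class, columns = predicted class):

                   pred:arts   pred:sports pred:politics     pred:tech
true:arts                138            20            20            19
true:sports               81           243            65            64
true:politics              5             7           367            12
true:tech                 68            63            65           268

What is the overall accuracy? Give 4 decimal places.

Accuracy = trace / total = (138+243+367+268=1016) / 1505 = 1016/1505 = 0.6751

0.6751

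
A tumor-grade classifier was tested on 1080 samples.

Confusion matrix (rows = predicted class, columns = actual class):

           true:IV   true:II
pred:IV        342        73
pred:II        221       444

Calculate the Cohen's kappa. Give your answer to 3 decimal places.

Observed agreement pₒ = trace/N = 786/1080 = 0.7278
Expected agreement pₑ = Σ (rowᵢ·colᵢ)/N² = (563·415 + 517·665)/1080² = 0.4951
κ = (pₒ − pₑ)/(1 − pₑ) = (0.7278 − 0.4951)/(1 − 0.4951) = 0.461

0.461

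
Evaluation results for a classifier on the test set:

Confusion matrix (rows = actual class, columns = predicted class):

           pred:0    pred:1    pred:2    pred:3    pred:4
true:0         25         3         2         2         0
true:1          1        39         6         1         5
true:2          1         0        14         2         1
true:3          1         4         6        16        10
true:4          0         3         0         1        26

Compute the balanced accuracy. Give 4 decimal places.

0.7216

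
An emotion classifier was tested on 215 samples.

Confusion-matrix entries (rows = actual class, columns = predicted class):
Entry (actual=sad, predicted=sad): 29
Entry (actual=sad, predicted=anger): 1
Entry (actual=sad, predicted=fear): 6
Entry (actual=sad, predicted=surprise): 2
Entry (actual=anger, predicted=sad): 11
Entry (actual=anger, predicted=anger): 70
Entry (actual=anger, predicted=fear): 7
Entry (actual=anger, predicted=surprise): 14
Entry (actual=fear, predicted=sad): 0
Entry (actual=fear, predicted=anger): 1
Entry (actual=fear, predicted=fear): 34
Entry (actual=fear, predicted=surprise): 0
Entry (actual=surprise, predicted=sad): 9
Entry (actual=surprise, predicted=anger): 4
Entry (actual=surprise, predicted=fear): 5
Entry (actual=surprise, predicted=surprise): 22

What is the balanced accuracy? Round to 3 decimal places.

0.743

Balanced accuracy = mean of per-class recall.
  sad: recall = 29/38 = 0.7632
  anger: recall = 70/102 = 0.6863
  fear: recall = 34/35 = 0.9714
  surprise: recall = 22/40 = 0.5500
Mean = (0.7632 + 0.6863 + 0.9714 + 0.5500) / 4 = 0.743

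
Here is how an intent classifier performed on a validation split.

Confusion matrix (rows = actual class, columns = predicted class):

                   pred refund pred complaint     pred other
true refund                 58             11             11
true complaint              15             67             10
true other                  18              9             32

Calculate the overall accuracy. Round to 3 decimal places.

Accuracy = trace / total = (58+67+32=157) / 231 = 157/231 = 0.680

0.680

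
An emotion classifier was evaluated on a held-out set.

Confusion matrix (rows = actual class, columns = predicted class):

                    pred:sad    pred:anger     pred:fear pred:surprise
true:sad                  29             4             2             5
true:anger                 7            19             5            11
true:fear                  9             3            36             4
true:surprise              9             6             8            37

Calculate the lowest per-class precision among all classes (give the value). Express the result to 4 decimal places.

Per-class precision (TP/(TP+FP)):
  sad: TP=29, FP=7+9+9=25 → 29/54 = 0.53704
  anger: TP=19, FP=4+3+6=13 → 19/32 = 0.59375
  fear: TP=36, FP=2+5+8=15 → 36/51 = 0.70588
  surprise: TP=37, FP=5+11+4=20 → 37/57 = 0.64912
Lowest is class 'sad' with precision = 0.5370.

0.5370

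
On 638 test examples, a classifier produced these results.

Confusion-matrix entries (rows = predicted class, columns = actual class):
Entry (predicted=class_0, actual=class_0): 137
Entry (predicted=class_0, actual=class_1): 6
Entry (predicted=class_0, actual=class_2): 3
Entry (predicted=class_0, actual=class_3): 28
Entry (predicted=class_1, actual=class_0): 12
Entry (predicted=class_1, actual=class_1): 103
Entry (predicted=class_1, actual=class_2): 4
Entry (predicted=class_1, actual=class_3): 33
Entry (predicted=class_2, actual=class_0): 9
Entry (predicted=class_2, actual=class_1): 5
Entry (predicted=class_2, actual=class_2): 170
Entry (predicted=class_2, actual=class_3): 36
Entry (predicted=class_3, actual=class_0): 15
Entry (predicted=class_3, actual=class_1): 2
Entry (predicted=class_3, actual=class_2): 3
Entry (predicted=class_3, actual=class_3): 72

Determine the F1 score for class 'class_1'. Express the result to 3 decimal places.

0.769

Take TP from the diagonal, FP from the rest of the 'class_1' prediction marginal, FN from the rest of the 'class_1' actual marginal.
F1 score = 2·TP/(2·TP+FP+FN).
class_1: TP=103, FP=12+4+33=49, FN=6+5+2=13 → 206/268 = 0.7687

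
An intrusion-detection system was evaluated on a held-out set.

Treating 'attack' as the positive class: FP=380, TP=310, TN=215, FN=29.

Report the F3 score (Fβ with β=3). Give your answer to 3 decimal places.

0.829

Fβ = (1+β²)·TP / ((1+β²)·TP + β²·FN + FP), with β²=9
= 10·310 / (10·310 + 9·29 + 380) = 0.829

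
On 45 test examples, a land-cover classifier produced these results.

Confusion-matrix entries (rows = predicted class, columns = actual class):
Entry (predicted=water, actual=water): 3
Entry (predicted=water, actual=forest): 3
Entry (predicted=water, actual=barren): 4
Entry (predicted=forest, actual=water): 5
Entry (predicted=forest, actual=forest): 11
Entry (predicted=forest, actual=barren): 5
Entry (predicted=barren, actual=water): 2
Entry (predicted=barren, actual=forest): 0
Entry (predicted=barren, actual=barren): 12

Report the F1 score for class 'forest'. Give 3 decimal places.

Take TP from the diagonal, FP from the rest of the 'forest' prediction marginal, FN from the rest of the 'forest' actual marginal.
F1 score = 2·TP/(2·TP+FP+FN).
forest: TP=11, FP=5+5=10, FN=3+0=3 → 22/35 = 0.6286

0.629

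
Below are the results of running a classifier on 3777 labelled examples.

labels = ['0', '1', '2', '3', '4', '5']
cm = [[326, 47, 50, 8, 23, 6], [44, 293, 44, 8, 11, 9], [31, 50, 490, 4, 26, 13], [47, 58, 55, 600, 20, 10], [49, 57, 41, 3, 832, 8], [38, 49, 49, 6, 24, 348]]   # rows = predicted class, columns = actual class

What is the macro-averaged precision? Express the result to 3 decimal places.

Per-class precision (TP/(TP+FP)):
  0: TP=326, FP=47+50+8+23+6=134 → 326/460 = 0.7087
  1: TP=293, FP=44+44+8+11+9=116 → 293/409 = 0.7164
  2: TP=490, FP=31+50+4+26+13=124 → 490/614 = 0.7980
  3: TP=600, FP=47+58+55+20+10=190 → 600/790 = 0.7595
  4: TP=832, FP=49+57+41+3+8=158 → 832/990 = 0.8404
  5: TP=348, FP=38+49+49+6+24=166 → 348/514 = 0.6770
Macro-precision = mean = (0.7087 + 0.7164 + 0.7980 + 0.7595 + 0.8404 + 0.6770) / 6 = 0.750

0.750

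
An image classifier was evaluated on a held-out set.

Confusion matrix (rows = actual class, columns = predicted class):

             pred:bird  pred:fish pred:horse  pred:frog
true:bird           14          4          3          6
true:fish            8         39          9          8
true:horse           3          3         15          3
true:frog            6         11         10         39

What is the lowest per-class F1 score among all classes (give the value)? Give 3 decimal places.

0.483

Per-class F1 score (2·TP/(2·TP+FP+FN)):
  bird: TP=14, FP=8+3+6=17, FN=4+3+6=13 → 28/58 = 0.4828
  fish: TP=39, FP=4+3+11=18, FN=8+9+8=25 → 78/121 = 0.6446
  horse: TP=15, FP=3+9+10=22, FN=3+3+3=9 → 30/61 = 0.4918
  frog: TP=39, FP=6+8+3=17, FN=6+11+10=27 → 78/122 = 0.6393
Lowest is class 'bird' with F1 score = 0.483.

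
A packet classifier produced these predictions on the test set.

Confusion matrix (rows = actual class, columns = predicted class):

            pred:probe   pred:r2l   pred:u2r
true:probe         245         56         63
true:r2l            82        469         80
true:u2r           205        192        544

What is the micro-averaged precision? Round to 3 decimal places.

0.650

Micro-averaging pools counts across classes: ΣTP=1258, ΣFP=678, ΣFN=678.
Micro-precision = TP/(TP+FP) on pooled counts = 0.650 (equals overall accuracy in single-label multiclass).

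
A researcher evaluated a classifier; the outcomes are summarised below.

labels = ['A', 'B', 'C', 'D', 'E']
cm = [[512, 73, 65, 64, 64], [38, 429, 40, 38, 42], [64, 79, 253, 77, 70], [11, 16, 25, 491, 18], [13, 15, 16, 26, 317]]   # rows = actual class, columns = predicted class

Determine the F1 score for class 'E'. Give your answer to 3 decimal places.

0.706

Treat 'E' as positive and all other classes as negative.
F1 score = 2·TP/(2·TP+FP+FN).
E: TP=317, FP=64+42+70+18=194, FN=13+15+16+26=70 → 634/898 = 0.7060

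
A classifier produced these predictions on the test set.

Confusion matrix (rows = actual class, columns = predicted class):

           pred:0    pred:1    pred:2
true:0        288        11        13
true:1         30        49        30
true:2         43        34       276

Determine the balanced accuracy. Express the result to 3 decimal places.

0.718

Balanced accuracy = mean of per-class recall.
  0: recall = 288/312 = 0.9231
  1: recall = 49/109 = 0.4495
  2: recall = 276/353 = 0.7819
Mean = (0.9231 + 0.4495 + 0.7819) / 3 = 0.718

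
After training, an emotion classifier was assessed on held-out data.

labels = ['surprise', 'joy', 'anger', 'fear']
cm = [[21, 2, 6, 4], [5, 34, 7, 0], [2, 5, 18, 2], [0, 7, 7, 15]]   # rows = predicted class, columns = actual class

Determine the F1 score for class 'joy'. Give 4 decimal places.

0.7234

One-vs-rest for 'joy': TP = diagonal; FP = other classes predicted 'joy'; FN = 'joy' predicted as other.
F1 score = 2·TP/(2·TP+FP+FN).
joy: TP=34, FP=5+7+0=12, FN=2+5+7=14 → 68/94 = 0.72340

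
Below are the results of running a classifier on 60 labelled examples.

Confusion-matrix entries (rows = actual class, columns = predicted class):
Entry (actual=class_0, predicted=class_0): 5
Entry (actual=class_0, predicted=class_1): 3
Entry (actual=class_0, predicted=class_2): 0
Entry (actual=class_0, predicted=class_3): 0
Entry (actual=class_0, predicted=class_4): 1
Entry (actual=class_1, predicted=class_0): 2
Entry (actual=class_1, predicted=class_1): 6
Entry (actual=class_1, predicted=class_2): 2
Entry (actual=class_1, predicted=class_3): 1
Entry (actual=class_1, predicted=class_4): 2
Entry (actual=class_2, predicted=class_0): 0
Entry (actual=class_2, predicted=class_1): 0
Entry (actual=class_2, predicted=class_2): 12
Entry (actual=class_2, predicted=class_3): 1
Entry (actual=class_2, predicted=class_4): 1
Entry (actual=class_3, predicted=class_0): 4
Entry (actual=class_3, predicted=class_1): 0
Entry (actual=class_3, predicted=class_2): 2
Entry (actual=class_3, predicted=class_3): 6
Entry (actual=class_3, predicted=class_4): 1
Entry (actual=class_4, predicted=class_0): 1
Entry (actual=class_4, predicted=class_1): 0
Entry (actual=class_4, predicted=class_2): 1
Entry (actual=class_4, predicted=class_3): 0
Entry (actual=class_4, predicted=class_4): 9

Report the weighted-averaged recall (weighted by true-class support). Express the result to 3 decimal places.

Per-class recall (TP/(TP+FN)):
  class_0: TP=5, FN=3+0+0+1=4 → 5/9 = 0.5556
  class_1: TP=6, FN=2+2+1+2=7 → 6/13 = 0.4615
  class_2: TP=12, FN=0+0+1+1=2 → 12/14 = 0.8571
  class_3: TP=6, FN=4+0+2+1=7 → 6/13 = 0.4615
  class_4: TP=9, FN=1+0+1+0=2 → 9/11 = 0.8182
Weighted-recall = Σ (supportᵢ/N)·recallᵢ with N=60: (9/60)·0.5556 + (13/60)·0.4615 + (14/60)·0.8571 + (13/60)·0.4615 + (11/60)·0.8182 = 0.633

0.633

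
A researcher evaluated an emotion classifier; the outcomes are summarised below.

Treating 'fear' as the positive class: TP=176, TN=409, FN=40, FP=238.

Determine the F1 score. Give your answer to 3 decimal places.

Precision = TP/(TP+FP) = 176/414 = 0.4251
Recall = TP/(TP+FN) = 176/216 = 0.8148
F1 = 2·TP/(2·TP+FP+FN) = 352/630 = 0.559

0.559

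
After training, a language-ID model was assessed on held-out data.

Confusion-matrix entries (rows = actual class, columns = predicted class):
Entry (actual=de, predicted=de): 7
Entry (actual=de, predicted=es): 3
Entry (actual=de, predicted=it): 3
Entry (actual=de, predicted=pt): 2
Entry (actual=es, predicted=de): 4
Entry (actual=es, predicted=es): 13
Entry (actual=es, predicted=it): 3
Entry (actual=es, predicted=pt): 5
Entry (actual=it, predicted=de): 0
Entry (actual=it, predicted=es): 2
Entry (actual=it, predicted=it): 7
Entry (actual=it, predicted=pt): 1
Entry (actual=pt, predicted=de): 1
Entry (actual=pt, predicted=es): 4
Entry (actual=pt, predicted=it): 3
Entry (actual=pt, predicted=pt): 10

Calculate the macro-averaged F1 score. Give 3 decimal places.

Per-class F1 score (2·TP/(2·TP+FP+FN)):
  de: TP=7, FP=4+0+1=5, FN=3+3+2=8 → 14/27 = 0.5185
  es: TP=13, FP=3+2+4=9, FN=4+3+5=12 → 26/47 = 0.5532
  it: TP=7, FP=3+3+3=9, FN=0+2+1=3 → 14/26 = 0.5385
  pt: TP=10, FP=2+5+1=8, FN=1+4+3=8 → 20/36 = 0.5556
Macro-F1 score = mean = (0.5185 + 0.5532 + 0.5385 + 0.5556) / 4 = 0.541

0.541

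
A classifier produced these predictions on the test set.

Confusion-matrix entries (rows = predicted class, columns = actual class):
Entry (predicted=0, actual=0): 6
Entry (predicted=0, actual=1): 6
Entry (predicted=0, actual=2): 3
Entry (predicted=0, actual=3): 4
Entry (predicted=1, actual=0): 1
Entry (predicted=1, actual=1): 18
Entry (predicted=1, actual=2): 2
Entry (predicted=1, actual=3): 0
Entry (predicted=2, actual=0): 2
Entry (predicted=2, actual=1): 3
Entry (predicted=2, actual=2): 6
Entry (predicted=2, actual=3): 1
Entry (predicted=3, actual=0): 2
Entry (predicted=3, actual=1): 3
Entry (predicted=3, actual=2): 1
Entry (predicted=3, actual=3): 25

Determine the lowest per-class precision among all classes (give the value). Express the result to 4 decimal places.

0.3158

Per-class precision (TP/(TP+FP)):
  0: TP=6, FP=6+3+4=13 → 6/19 = 0.31579
  1: TP=18, FP=1+2+0=3 → 18/21 = 0.85714
  2: TP=6, FP=2+3+1=6 → 6/12 = 0.50000
  3: TP=25, FP=2+3+1=6 → 25/31 = 0.80645
Lowest is class '0' with precision = 0.3158.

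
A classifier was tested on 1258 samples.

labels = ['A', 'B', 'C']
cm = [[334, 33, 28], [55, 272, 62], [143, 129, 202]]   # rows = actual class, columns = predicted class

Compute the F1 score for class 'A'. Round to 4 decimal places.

0.7206

One-vs-rest for 'A': TP = diagonal; FP = other classes predicted 'A'; FN = 'A' predicted as other.
F1 score = 2·TP/(2·TP+FP+FN).
A: TP=334, FP=55+143=198, FN=33+28=61 → 668/927 = 0.72060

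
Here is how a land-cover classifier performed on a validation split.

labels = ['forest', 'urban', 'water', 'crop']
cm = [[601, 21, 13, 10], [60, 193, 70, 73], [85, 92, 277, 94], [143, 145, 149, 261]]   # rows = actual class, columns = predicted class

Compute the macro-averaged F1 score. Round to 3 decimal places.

0.556

Per-class F1 score (2·TP/(2·TP+FP+FN)):
  forest: TP=601, FP=60+85+143=288, FN=21+13+10=44 → 1202/1534 = 0.7836
  urban: TP=193, FP=21+92+145=258, FN=60+70+73=203 → 386/847 = 0.4557
  water: TP=277, FP=13+70+149=232, FN=85+92+94=271 → 554/1057 = 0.5241
  crop: TP=261, FP=10+73+94=177, FN=143+145+149=437 → 522/1136 = 0.4595
Macro-F1 score = mean = (0.7836 + 0.4557 + 0.5241 + 0.4595) / 4 = 0.556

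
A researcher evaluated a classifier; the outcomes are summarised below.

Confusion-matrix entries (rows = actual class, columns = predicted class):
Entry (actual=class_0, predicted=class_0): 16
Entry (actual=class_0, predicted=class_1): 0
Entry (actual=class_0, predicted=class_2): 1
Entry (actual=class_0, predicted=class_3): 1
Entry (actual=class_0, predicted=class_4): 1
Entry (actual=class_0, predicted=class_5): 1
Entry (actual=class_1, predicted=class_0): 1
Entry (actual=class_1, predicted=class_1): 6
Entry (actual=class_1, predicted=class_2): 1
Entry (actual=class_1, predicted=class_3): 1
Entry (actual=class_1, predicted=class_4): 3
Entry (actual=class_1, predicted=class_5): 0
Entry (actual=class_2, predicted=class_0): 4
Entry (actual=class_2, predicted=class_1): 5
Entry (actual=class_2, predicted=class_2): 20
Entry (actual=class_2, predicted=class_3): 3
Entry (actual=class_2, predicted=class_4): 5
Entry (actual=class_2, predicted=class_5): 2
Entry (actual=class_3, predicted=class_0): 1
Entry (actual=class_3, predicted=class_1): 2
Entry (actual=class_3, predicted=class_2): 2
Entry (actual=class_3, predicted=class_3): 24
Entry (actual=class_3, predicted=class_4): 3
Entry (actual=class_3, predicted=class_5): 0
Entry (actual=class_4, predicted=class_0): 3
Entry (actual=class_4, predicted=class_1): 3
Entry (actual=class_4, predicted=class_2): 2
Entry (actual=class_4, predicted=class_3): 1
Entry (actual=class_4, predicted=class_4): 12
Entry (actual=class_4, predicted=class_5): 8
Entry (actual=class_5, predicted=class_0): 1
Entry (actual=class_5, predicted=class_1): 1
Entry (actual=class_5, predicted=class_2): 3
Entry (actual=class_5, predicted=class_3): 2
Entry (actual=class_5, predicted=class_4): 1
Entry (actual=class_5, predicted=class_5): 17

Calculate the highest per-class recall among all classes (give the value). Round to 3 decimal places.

Per-class recall (TP/(TP+FN)):
  class_0: TP=16, FN=0+1+1+1+1=4 → 16/20 = 0.8000
  class_1: TP=6, FN=1+1+1+3+0=6 → 6/12 = 0.5000
  class_2: TP=20, FN=4+5+3+5+2=19 → 20/39 = 0.5128
  class_3: TP=24, FN=1+2+2+3+0=8 → 24/32 = 0.7500
  class_4: TP=12, FN=3+3+2+1+8=17 → 12/29 = 0.4138
  class_5: TP=17, FN=1+1+3+2+1=8 → 17/25 = 0.6800
Highest is class 'class_0' with recall = 0.800.

0.800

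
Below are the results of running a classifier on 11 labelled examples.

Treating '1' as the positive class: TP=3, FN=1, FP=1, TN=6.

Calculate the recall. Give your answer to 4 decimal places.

0.7500

Recall = TP/(TP+FN) = 3/(3+1) = 3/4 = 0.7500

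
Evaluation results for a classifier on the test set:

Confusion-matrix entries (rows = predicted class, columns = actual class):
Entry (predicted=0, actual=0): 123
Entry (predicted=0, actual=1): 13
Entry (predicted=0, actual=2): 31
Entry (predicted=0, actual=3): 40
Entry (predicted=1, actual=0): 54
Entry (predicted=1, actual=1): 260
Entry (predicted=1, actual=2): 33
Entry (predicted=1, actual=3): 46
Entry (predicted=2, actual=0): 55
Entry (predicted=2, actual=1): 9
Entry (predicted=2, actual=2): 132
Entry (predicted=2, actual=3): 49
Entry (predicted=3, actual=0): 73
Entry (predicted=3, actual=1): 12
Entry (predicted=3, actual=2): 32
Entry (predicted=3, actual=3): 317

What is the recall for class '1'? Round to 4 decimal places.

Take TP from the diagonal, FP from the rest of the '1' prediction marginal, FN from the rest of the '1' actual marginal.
recall = TP/(TP+FN).
1: TP=260, FN=13+9+12=34 → 260/294 = 0.88435

0.8844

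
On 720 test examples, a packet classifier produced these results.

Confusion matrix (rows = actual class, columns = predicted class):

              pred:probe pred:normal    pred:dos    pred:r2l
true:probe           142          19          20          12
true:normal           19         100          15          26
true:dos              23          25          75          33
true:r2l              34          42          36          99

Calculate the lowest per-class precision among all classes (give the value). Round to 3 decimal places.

0.514

Per-class precision (TP/(TP+FP)):
  probe: TP=142, FP=19+23+34=76 → 142/218 = 0.6514
  normal: TP=100, FP=19+25+42=86 → 100/186 = 0.5376
  dos: TP=75, FP=20+15+36=71 → 75/146 = 0.5137
  r2l: TP=99, FP=12+26+33=71 → 99/170 = 0.5824
Lowest is class 'dos' with precision = 0.514.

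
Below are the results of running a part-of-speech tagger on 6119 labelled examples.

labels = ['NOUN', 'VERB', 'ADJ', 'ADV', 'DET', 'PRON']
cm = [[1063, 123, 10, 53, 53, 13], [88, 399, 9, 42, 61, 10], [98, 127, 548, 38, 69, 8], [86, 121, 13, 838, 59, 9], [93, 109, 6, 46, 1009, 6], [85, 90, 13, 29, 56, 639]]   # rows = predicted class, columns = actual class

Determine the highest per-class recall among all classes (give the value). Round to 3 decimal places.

0.933

Per-class recall (TP/(TP+FN)):
  NOUN: TP=1063, FN=88+98+86+93+85=450 → 1063/1513 = 0.7026
  VERB: TP=399, FN=123+127+121+109+90=570 → 399/969 = 0.4118
  ADJ: TP=548, FN=10+9+13+6+13=51 → 548/599 = 0.9149
  ADV: TP=838, FN=53+42+38+46+29=208 → 838/1046 = 0.8011
  DET: TP=1009, FN=53+61+69+59+56=298 → 1009/1307 = 0.7720
  PRON: TP=639, FN=13+10+8+9+6=46 → 639/685 = 0.9328
Highest is class 'PRON' with recall = 0.933.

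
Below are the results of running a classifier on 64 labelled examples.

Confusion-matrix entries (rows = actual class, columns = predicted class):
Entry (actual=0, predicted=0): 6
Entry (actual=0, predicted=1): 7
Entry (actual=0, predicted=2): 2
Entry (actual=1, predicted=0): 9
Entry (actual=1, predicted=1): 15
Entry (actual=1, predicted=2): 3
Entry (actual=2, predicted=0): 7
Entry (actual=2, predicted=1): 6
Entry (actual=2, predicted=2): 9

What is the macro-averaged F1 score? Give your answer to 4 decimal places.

Per-class F1 score (2·TP/(2·TP+FP+FN)):
  0: TP=6, FP=9+7=16, FN=7+2=9 → 12/37 = 0.32432
  1: TP=15, FP=7+6=13, FN=9+3=12 → 30/55 = 0.54545
  2: TP=9, FP=2+3=5, FN=7+6=13 → 18/36 = 0.50000
Macro-F1 score = mean = (0.32432 + 0.54545 + 0.50000) / 3 = 0.4566

0.4566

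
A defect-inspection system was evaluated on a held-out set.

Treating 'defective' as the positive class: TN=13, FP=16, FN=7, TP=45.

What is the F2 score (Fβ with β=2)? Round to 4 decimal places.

0.8364

Fβ = (1+β²)·TP / ((1+β²)·TP + β²·FN + FP), with β²=4
= 5·45 / (5·45 + 4·7 + 16) = 0.8364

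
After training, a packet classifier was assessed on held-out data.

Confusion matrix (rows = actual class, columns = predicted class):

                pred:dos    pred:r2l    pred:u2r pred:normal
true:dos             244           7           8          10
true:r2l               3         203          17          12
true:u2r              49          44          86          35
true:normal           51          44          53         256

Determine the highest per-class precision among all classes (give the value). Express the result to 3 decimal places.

Per-class precision (TP/(TP+FP)):
  dos: TP=244, FP=3+49+51=103 → 244/347 = 0.7032
  r2l: TP=203, FP=7+44+44=95 → 203/298 = 0.6812
  u2r: TP=86, FP=8+17+53=78 → 86/164 = 0.5244
  normal: TP=256, FP=10+12+35=57 → 256/313 = 0.8179
Highest is class 'normal' with precision = 0.818.

0.818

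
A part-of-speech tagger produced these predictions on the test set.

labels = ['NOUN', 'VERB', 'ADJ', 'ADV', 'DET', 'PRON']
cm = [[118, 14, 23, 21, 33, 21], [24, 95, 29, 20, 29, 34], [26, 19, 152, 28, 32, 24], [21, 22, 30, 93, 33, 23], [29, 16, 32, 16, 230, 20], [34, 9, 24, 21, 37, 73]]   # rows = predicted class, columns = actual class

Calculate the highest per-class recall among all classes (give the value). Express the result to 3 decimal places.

0.584

Per-class recall (TP/(TP+FN)):
  NOUN: TP=118, FN=24+26+21+29+34=134 → 118/252 = 0.4683
  VERB: TP=95, FN=14+19+22+16+9=80 → 95/175 = 0.5429
  ADJ: TP=152, FN=23+29+30+32+24=138 → 152/290 = 0.5241
  ADV: TP=93, FN=21+20+28+16+21=106 → 93/199 = 0.4673
  DET: TP=230, FN=33+29+32+33+37=164 → 230/394 = 0.5838
  PRON: TP=73, FN=21+34+24+23+20=122 → 73/195 = 0.3744
Highest is class 'DET' with recall = 0.584.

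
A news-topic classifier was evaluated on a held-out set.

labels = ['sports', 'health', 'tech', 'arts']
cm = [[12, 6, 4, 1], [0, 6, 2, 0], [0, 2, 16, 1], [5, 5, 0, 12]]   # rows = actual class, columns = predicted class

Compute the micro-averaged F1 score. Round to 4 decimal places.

Micro-averaging pools counts across classes: ΣTP=46, ΣFP=26, ΣFN=26.
Micro-F1 score = 2·TP/(2·TP+FP+FN) on pooled counts = 0.6389 (equals overall accuracy in single-label multiclass).

0.6389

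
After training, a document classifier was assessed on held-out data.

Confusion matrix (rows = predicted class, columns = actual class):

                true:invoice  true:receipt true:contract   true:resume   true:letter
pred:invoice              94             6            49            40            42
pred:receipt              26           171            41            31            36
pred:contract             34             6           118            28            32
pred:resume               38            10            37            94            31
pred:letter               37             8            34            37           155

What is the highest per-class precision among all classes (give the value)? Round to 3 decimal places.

0.572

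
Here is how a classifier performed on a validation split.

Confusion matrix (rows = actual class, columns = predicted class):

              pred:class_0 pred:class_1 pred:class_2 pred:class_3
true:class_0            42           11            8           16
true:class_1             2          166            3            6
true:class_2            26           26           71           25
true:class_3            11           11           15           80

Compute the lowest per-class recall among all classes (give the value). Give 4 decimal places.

0.4797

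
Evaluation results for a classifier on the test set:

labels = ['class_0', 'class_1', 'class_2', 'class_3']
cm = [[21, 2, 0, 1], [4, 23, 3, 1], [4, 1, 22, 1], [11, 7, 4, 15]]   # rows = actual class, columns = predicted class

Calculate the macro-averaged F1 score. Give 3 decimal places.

0.673

Per-class F1 score (2·TP/(2·TP+FP+FN)):
  class_0: TP=21, FP=4+4+11=19, FN=2+0+1=3 → 42/64 = 0.6563
  class_1: TP=23, FP=2+1+7=10, FN=4+3+1=8 → 46/64 = 0.7188
  class_2: TP=22, FP=0+3+4=7, FN=4+1+1=6 → 44/57 = 0.7719
  class_3: TP=15, FP=1+1+1=3, FN=11+7+4=22 → 30/55 = 0.5455
Macro-F1 score = mean = (0.6563 + 0.7188 + 0.7719 + 0.5455) / 4 = 0.673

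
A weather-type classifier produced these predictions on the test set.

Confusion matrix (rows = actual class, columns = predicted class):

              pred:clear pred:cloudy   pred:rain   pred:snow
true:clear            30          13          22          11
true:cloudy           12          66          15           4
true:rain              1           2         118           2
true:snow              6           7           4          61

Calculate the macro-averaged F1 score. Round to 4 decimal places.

0.7031

Per-class F1 score (2·TP/(2·TP+FP+FN)):
  clear: TP=30, FP=12+1+6=19, FN=13+22+11=46 → 60/125 = 0.48000
  cloudy: TP=66, FP=13+2+7=22, FN=12+15+4=31 → 132/185 = 0.71351
  rain: TP=118, FP=22+15+4=41, FN=1+2+2=5 → 236/282 = 0.83688
  snow: TP=61, FP=11+4+2=17, FN=6+7+4=17 → 122/156 = 0.78205
Macro-F1 score = mean = (0.48000 + 0.71351 + 0.83688 + 0.78205) / 4 = 0.7031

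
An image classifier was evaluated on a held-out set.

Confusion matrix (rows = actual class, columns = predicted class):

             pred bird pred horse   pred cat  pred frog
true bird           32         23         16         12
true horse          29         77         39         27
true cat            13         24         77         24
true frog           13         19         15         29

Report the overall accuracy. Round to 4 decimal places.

0.4584

Accuracy = trace / total = (32+77+77+29=215) / 469 = 215/469 = 0.4584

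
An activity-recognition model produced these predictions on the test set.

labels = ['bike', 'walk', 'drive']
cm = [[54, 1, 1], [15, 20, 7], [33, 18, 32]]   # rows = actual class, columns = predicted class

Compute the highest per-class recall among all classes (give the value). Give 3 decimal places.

0.964

Per-class recall (TP/(TP+FN)):
  bike: TP=54, FN=1+1=2 → 54/56 = 0.9643
  walk: TP=20, FN=15+7=22 → 20/42 = 0.4762
  drive: TP=32, FN=33+18=51 → 32/83 = 0.3855
Highest is class 'bike' with recall = 0.964.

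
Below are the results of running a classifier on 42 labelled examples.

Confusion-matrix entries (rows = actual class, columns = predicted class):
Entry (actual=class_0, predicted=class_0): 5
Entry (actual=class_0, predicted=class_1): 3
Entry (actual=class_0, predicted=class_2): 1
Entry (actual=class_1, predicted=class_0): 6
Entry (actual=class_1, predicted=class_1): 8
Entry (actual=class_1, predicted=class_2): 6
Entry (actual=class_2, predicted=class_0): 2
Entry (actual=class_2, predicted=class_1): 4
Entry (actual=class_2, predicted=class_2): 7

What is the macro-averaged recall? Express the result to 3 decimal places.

0.498

Per-class recall (TP/(TP+FN)):
  class_0: TP=5, FN=3+1=4 → 5/9 = 0.5556
  class_1: TP=8, FN=6+6=12 → 8/20 = 0.4000
  class_2: TP=7, FN=2+4=6 → 7/13 = 0.5385
Macro-recall = mean = (0.5556 + 0.4000 + 0.5385) / 3 = 0.498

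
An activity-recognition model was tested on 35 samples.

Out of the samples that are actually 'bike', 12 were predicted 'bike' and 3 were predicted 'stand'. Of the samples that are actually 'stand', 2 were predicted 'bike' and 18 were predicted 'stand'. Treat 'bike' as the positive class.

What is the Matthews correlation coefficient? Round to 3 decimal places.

0.707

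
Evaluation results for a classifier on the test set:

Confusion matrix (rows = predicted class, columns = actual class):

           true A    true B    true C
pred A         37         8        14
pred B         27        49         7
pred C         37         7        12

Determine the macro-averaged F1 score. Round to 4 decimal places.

0.4663

Per-class F1 score (2·TP/(2·TP+FP+FN)):
  A: TP=37, FP=8+14=22, FN=27+37=64 → 74/160 = 0.46250
  B: TP=49, FP=27+7=34, FN=8+7=15 → 98/147 = 0.66667
  C: TP=12, FP=37+7=44, FN=14+7=21 → 24/89 = 0.26966
Macro-F1 score = mean = (0.46250 + 0.66667 + 0.26966) / 3 = 0.4663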